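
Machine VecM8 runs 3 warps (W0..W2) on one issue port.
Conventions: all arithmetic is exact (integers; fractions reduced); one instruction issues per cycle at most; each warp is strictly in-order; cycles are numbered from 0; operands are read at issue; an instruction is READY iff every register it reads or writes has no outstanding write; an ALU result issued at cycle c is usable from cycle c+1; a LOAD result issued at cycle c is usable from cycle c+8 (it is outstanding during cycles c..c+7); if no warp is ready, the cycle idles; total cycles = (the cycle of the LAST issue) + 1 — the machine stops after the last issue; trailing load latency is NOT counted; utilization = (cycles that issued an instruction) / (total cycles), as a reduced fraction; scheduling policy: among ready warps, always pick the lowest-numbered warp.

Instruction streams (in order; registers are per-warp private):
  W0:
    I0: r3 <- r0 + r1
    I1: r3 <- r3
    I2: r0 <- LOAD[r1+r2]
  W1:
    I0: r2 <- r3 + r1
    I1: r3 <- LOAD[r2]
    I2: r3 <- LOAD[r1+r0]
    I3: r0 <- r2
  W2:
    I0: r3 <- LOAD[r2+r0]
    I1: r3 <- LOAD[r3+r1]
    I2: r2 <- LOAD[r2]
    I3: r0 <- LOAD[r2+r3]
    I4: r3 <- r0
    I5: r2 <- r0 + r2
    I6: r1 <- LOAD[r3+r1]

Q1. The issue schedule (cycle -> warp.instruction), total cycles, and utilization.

cycle 0: W0.I0
cycle 1: W0.I1
cycle 2: W0.I2
cycle 3: W1.I0
cycle 4: W1.I1
cycle 5: W2.I0
cycle 6: idle
cycle 7: idle
cycle 8: idle
cycle 9: idle
cycle 10: idle
cycle 11: idle
cycle 12: W1.I2
cycle 13: W1.I3
cycle 14: W2.I1
cycle 15: W2.I2
cycle 16: idle
cycle 17: idle
cycle 18: idle
cycle 19: idle
cycle 20: idle
cycle 21: idle
cycle 22: idle
cycle 23: W2.I3
cycle 24: idle
cycle 25: idle
cycle 26: idle
cycle 27: idle
cycle 28: idle
cycle 29: idle
cycle 30: idle
cycle 31: W2.I4
cycle 32: W2.I5
cycle 33: W2.I6

Answer: 34 cycles, utilization 7/17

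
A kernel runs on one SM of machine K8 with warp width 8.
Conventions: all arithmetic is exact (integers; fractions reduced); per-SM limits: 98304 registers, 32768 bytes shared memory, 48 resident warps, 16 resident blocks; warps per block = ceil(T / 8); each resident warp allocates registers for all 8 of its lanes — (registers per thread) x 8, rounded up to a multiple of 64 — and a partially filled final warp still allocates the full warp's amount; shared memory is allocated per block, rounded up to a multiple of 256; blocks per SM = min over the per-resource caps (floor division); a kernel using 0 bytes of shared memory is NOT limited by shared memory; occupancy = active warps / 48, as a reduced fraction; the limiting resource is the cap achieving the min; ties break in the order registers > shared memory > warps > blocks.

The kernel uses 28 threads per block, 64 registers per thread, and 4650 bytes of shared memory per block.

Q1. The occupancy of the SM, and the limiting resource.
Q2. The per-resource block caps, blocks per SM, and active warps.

Answer: occupancy 1/2, limited by shared memory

registers: 48 blocks
shared memory: 6 blocks
warps: 12 blocks
blocks: 16 blocks

Answer: 6 blocks, 24 active warps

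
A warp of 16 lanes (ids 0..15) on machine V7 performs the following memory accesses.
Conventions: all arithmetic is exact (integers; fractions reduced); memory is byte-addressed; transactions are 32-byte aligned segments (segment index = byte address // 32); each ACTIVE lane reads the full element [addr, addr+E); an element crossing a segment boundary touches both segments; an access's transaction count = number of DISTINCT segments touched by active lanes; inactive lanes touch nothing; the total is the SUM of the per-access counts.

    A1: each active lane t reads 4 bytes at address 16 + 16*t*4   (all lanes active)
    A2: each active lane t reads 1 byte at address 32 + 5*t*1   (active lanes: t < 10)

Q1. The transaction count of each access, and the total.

A1: 16 transactions
A2: 2 transactions

Answer: 16,2; total 18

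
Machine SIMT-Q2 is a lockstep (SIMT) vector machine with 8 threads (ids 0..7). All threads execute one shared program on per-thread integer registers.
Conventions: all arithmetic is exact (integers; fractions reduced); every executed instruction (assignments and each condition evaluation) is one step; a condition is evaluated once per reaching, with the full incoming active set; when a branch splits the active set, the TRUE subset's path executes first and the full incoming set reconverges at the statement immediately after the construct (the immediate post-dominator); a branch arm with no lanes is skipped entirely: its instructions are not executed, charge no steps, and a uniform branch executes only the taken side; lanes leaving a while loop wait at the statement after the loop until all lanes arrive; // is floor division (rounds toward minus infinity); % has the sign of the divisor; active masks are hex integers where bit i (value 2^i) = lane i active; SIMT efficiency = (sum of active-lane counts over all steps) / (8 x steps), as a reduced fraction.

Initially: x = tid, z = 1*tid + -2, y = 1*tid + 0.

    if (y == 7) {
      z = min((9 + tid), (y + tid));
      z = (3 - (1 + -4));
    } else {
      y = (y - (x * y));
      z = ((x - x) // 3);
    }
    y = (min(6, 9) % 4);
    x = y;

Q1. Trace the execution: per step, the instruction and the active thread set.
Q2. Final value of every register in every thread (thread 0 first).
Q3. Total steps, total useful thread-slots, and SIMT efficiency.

step 0: eval (y == 7)                0xff
step 1: z <- min((9 + tid), (y + tid)) 0x80
step 2: z <- (3 - (1 + -4))          0x80
step 3: y <- (y - (x * y))           0x7f
step 4: z <- ((x - x) // 3)          0x7f
step 5: y <- (min(6, 9) % 4)         0xff
step 6: x <- y                       0xff

Answer: 7 steps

x: 2,2,2,2,2,2,2,2
z: 0,0,0,0,0,0,0,6
y: 2,2,2,2,2,2,2,2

steps = 7; useful = 40; efficiency = 40/56 = 5/7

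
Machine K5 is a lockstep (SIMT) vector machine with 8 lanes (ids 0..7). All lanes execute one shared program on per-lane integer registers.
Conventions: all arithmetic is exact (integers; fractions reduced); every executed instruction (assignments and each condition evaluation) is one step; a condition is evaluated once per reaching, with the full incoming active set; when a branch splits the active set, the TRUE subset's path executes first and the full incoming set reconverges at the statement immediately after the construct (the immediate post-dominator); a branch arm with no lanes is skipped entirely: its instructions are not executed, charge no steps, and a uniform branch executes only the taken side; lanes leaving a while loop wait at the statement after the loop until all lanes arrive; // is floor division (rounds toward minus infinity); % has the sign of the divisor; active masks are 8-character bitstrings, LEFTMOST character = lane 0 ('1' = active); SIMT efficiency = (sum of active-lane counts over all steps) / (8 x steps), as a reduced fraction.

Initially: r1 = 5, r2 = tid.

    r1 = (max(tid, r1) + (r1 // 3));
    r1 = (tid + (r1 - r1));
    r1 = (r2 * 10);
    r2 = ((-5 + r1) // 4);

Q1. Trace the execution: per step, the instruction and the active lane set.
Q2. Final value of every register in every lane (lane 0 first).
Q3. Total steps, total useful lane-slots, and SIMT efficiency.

step 0: r1 <- (max(tid, r1) + (r1 // 3)) 11111111
step 1: r1 <- (tid + (r1 - r1))      11111111
step 2: r1 <- (r2 * 10)              11111111
step 3: r2 <- ((-5 + r1) // 4)       11111111

Answer: 4 steps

r1: 0,10,20,30,40,50,60,70
r2: -2,1,3,6,8,11,13,16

steps = 4; useful = 32; efficiency = 32/32 = 1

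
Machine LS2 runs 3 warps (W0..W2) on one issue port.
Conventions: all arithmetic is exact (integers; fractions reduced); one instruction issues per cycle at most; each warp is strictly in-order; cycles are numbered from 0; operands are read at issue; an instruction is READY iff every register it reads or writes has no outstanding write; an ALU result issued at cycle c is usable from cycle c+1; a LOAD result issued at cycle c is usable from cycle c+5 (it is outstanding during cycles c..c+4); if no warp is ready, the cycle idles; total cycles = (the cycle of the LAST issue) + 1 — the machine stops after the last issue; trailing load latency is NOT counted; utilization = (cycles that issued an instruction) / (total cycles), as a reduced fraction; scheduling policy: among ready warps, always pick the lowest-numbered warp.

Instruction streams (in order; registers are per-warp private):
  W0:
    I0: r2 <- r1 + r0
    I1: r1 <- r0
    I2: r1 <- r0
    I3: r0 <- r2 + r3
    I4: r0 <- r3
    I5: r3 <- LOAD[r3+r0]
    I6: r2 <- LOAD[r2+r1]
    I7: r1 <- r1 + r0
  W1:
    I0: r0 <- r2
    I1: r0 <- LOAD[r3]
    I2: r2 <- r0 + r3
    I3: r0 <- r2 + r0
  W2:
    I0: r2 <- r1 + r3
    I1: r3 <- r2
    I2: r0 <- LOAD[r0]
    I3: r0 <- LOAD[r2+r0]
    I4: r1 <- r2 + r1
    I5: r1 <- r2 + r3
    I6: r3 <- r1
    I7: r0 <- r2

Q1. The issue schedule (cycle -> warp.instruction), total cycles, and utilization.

cycle 0: W0.I0
cycle 1: W0.I1
cycle 2: W0.I2
cycle 3: W0.I3
cycle 4: W0.I4
cycle 5: W0.I5
cycle 6: W0.I6
cycle 7: W0.I7
cycle 8: W1.I0
cycle 9: W1.I1
cycle 10: W2.I0
cycle 11: W2.I1
cycle 12: W2.I2
cycle 13: idle
cycle 14: W1.I2
cycle 15: W1.I3
cycle 16: idle
cycle 17: W2.I3
cycle 18: W2.I4
cycle 19: W2.I5
cycle 20: W2.I6
cycle 21: idle
cycle 22: W2.I7

Answer: 23 cycles, utilization 20/23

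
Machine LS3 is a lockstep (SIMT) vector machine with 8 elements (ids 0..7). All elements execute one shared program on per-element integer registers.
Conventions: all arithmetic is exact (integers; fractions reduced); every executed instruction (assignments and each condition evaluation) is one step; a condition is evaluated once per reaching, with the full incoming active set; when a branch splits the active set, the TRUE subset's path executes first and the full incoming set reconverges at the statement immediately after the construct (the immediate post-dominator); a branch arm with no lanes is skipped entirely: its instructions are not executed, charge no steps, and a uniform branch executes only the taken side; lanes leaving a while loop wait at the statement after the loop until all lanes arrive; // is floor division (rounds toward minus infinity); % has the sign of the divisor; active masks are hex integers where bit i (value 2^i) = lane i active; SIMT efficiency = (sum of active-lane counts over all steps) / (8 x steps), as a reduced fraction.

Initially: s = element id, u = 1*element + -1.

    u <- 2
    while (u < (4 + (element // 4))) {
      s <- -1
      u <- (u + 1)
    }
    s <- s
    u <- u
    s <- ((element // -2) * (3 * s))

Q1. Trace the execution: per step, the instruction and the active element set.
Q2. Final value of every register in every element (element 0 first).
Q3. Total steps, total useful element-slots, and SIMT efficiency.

step 0: u <- 2                       0xff
step 1: eval (u < (4 + (element // 4))) 0xff
step 2: s <- -1                      0xff
step 3: u <- (u + 1)                 0xff
step 4: eval (u < (4 + (element // 4))) 0xff
step 5: s <- -1                      0xff
step 6: u <- (u + 1)                 0xff
step 7: eval (u < (4 + (element // 4))) 0xff
step 8: s <- -1                      0xf0
step 9: u <- (u + 1)                 0xf0
step 10: eval (u < (4 + (element // 4))) 0xf0
step 11: s <- s                       0xff
step 12: u <- u                       0xff
step 13: s <- ((element // -2) * (3 * s)) 0xff

Answer: 14 steps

s: 0,3,3,6,6,9,9,12
u: 4,4,4,4,5,5,5,5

steps = 14; useful = 100; efficiency = 100/112 = 25/28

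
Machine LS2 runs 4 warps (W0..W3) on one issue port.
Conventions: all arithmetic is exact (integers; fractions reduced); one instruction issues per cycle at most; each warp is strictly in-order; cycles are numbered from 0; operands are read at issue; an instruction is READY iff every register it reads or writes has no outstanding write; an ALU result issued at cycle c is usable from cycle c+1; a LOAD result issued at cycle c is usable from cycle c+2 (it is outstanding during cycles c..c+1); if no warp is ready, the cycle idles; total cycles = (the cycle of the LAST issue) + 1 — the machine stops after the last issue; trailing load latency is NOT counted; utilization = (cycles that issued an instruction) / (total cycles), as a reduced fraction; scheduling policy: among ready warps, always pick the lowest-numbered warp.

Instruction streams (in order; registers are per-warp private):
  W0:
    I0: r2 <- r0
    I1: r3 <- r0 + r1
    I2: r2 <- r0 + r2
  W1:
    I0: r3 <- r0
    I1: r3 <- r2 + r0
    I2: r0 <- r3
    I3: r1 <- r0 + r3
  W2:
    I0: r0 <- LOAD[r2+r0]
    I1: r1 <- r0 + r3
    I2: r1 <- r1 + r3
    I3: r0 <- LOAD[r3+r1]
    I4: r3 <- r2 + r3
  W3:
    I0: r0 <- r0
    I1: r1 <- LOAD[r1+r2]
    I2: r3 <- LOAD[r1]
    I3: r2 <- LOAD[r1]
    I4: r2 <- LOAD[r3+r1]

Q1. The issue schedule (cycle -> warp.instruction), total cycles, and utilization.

cycle 0: W0.I0
cycle 1: W0.I1
cycle 2: W0.I2
cycle 3: W1.I0
cycle 4: W1.I1
cycle 5: W1.I2
cycle 6: W1.I3
cycle 7: W2.I0
cycle 8: W3.I0
cycle 9: W2.I1
cycle 10: W2.I2
cycle 11: W2.I3
cycle 12: W2.I4
cycle 13: W3.I1
cycle 14: idle
cycle 15: W3.I2
cycle 16: W3.I3
cycle 17: idle
cycle 18: W3.I4

Answer: 19 cycles, utilization 17/19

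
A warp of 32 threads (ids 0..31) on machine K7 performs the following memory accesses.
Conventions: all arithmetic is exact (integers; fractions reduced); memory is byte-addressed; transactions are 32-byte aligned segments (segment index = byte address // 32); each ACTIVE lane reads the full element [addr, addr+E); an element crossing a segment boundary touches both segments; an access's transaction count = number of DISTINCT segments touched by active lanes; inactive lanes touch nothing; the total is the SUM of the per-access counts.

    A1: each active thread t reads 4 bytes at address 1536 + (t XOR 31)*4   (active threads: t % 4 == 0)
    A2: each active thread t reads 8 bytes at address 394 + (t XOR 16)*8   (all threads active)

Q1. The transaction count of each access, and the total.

A1: 4 transactions
A2: 9 transactions

Answer: 4,9; total 13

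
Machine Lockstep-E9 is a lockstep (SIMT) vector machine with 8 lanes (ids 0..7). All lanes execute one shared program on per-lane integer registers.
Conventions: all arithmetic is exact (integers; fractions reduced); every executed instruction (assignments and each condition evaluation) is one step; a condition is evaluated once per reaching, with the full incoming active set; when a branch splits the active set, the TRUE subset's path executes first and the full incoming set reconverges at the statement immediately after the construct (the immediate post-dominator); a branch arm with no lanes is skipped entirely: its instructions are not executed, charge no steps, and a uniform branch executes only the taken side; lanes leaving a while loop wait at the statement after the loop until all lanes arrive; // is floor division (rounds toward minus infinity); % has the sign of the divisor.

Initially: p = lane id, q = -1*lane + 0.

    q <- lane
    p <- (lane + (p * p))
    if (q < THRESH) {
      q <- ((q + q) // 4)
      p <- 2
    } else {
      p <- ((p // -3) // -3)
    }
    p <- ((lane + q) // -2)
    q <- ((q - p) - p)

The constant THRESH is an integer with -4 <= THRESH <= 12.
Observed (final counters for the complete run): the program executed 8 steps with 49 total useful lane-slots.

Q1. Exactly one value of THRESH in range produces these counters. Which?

Answer: THRESH = 1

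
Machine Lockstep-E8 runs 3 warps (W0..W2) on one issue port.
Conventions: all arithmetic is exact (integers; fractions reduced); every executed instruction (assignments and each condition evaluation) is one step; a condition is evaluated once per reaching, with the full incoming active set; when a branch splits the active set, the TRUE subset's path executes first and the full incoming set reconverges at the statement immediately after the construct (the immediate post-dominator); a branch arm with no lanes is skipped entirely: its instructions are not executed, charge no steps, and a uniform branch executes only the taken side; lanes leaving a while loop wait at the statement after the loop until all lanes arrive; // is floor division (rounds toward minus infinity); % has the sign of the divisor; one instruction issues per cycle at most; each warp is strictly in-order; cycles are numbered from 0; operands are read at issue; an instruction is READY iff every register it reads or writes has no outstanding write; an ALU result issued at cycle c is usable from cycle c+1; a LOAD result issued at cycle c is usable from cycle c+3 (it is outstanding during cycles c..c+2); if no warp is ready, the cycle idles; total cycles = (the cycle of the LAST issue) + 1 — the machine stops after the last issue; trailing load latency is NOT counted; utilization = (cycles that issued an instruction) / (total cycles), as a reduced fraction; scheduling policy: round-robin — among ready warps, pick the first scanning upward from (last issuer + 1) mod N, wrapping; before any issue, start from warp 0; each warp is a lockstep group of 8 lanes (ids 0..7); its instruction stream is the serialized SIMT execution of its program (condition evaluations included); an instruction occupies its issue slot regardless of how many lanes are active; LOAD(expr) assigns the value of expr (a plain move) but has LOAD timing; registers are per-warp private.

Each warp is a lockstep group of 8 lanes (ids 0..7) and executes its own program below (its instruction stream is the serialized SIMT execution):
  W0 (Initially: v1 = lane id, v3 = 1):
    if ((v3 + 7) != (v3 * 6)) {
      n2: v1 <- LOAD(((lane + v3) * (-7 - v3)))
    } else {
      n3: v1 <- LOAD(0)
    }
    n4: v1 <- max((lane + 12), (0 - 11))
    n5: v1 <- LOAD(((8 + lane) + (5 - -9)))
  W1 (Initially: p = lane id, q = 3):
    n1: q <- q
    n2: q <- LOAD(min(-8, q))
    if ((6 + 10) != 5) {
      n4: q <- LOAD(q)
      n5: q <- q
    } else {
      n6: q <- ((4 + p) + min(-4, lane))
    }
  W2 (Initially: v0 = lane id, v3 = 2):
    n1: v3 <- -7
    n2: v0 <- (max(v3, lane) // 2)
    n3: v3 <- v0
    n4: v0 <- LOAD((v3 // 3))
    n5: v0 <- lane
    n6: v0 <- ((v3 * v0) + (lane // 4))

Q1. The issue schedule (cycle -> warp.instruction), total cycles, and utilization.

cycle 0: W0.I0
cycle 1: W1.I0
cycle 2: W2.I0
cycle 3: W0.I1
cycle 4: W1.I1
cycle 5: W2.I1
cycle 6: W0.I2
cycle 7: W1.I2
cycle 8: W2.I2
cycle 9: W0.I3
cycle 10: W1.I3
cycle 11: W2.I3
cycle 12: idle
cycle 13: W1.I4
cycle 14: W2.I4
cycle 15: W2.I5

Answer: 16 cycles, utilization 15/16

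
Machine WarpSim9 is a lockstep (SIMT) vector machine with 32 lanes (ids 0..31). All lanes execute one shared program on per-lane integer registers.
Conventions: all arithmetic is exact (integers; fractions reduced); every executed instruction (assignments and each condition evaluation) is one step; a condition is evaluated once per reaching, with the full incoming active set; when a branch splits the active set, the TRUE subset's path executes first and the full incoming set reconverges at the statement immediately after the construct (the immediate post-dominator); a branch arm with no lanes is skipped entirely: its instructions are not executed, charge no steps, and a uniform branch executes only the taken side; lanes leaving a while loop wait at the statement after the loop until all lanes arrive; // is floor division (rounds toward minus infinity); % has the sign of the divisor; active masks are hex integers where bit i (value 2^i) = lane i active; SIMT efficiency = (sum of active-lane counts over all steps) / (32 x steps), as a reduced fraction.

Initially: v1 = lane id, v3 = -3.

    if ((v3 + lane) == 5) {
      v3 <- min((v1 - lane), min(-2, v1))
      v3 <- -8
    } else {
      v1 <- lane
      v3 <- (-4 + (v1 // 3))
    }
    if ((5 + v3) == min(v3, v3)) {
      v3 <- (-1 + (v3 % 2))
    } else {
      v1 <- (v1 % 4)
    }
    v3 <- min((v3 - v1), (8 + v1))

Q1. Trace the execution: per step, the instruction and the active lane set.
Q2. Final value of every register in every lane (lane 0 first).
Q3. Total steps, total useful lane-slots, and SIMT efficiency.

step 0: eval ((v3 + lane) == 5)      0xffffffff
step 1: v3 <- min((v1 - lane), min(-2, v1)) 0x00000100
step 2: v3 <- -8                     0x00000100
step 3: v1 <- lane                   0xfffffeff
step 4: v3 <- (-4 + (v1 // 3))       0xfffffeff
step 5: eval ((5 + v3) == min(v3, v3)) 0xffffffff
step 6: v1 <- (v1 % 4)               0xffffffff
step 7: v3 <- min((v3 - v1), (8 + v1)) 0xffffffff

Answer: 8 steps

v1: 0,1,2,3,0,1,2,3,0,1,2,3,0,1,2,3,0,1,2,3,0,1,2,3,0,1,2,3,0,1,2,3
v3: -4,-5,-6,-6,-3,-4,-4,-5,-8,-2,-3,-4,0,-1,-2,-2,1,0,0,-1,2,2,1,0,4,3,2,2,5,4,4,3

steps = 8; useful = 192; efficiency = 192/256 = 3/4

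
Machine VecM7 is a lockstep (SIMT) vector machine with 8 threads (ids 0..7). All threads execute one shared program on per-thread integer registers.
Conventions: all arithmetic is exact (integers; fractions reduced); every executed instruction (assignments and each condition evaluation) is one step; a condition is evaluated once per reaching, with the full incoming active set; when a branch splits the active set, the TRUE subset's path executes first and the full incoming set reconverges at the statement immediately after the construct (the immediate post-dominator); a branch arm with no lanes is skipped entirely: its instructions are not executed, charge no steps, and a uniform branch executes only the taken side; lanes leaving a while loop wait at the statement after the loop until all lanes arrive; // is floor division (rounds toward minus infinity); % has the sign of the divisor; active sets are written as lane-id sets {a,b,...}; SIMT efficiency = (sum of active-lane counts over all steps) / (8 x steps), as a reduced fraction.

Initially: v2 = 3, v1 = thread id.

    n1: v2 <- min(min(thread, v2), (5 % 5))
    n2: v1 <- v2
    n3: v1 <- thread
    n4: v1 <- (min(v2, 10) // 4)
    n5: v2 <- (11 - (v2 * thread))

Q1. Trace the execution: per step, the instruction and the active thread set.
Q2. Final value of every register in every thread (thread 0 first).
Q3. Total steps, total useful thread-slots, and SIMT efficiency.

step 0: v2 <- min(min(thread, v2), (5 % 5)) {0,1,2,3,4,5,6,7}
step 1: v1 <- v2                     {0,1,2,3,4,5,6,7}
step 2: v1 <- thread                 {0,1,2,3,4,5,6,7}
step 3: v1 <- (min(v2, 10) // 4)     {0,1,2,3,4,5,6,7}
step 4: v2 <- (11 - (v2 * thread))   {0,1,2,3,4,5,6,7}

Answer: 5 steps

v2: 11,11,11,11,11,11,11,11
v1: 0,0,0,0,0,0,0,0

steps = 5; useful = 40; efficiency = 40/40 = 1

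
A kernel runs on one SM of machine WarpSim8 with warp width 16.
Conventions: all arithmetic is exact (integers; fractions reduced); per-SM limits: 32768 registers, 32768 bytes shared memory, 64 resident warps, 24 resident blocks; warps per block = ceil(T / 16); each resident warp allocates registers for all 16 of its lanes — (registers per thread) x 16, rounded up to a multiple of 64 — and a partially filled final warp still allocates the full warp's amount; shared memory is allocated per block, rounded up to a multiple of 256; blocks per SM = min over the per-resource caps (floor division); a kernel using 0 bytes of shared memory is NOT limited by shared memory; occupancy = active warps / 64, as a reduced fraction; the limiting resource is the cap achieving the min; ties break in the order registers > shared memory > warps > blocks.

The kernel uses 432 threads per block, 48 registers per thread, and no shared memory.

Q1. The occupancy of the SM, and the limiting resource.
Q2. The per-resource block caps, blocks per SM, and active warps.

Answer: occupancy 27/64, limited by registers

registers: 1 block
shared memory: no limit (kernel uses none)
warps: 2 blocks
blocks: 24 blocks

Answer: 1 block, 27 active warps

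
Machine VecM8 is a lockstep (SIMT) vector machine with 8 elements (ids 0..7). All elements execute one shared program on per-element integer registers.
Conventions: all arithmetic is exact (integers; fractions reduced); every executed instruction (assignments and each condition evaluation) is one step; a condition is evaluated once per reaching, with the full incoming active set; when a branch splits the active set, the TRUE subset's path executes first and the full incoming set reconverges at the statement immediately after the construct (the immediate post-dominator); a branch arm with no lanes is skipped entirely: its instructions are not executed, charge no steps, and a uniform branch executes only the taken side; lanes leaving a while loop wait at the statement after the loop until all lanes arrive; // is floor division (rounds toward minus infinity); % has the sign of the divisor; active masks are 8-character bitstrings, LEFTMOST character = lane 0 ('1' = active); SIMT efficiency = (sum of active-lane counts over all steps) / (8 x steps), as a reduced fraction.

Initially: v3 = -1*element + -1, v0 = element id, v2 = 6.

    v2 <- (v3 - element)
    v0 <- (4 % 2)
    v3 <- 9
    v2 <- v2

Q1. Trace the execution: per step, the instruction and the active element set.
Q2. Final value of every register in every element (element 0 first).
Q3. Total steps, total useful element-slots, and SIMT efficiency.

step 0: v2 <- (v3 - element)         11111111
step 1: v0 <- (4 % 2)                11111111
step 2: v3 <- 9                      11111111
step 3: v2 <- v2                     11111111

Answer: 4 steps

v3: 9,9,9,9,9,9,9,9
v0: 0,0,0,0,0,0,0,0
v2: -1,-3,-5,-7,-9,-11,-13,-15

steps = 4; useful = 32; efficiency = 32/32 = 1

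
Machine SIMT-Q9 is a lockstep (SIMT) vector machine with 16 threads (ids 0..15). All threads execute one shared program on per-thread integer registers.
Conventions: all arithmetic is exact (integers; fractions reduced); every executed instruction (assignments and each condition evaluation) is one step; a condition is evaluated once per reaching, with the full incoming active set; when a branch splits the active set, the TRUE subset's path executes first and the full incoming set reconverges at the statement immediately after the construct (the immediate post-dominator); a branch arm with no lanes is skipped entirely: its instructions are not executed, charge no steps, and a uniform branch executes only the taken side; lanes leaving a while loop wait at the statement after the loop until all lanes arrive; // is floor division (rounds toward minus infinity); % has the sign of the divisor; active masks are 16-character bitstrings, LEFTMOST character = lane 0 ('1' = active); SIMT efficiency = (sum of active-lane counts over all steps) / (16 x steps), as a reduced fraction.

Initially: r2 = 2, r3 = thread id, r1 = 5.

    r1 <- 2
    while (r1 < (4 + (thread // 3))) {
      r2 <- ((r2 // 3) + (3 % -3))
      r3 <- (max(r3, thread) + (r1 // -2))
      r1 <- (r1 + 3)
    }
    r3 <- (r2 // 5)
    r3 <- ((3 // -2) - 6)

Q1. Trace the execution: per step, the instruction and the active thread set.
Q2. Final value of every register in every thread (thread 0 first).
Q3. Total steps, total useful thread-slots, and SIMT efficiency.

step 0: r1 <- 2                      1111111111111111
step 1: eval (r1 < (4 + (thread // 3))) 1111111111111111
step 2: r2 <- ((r2 // 3) + (3 % -3)) 1111111111111111
step 3: r3 <- (max(r3, thread) + (r1 // -2)) 1111111111111111
step 4: r1 <- (r1 + 3)               1111111111111111
step 5: eval (r1 < (4 + (thread // 3))) 1111111111111111
step 6: r2 <- ((r2 // 3) + (3 % -3)) 0000001111111111
step 7: r3 <- (max(r3, thread) + (r1 // -2)) 0000001111111111
step 8: r1 <- (r1 + 3)               0000001111111111
step 9: eval (r1 < (4 + (thread // 3))) 0000001111111111
step 10: r2 <- ((r2 // 3) + (3 % -3)) 0000000000000001
step 11: r3 <- (max(r3, thread) + (r1 // -2)) 0000000000000001
step 12: r1 <- (r1 + 3)               0000000000000001
step 13: eval (r1 < (4 + (thread // 3))) 0000000000000001
step 14: r3 <- (r2 // 5)              1111111111111111
step 15: r3 <- ((3 // -2) - 6)        1111111111111111

Answer: 16 steps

r2: 0,0,0,0,0,0,0,0,0,0,0,0,0,0,0,0
r3: -8,-8,-8,-8,-8,-8,-8,-8,-8,-8,-8,-8,-8,-8,-8,-8
r1: 5,5,5,5,5,5,8,8,8,8,8,8,8,8,8,11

steps = 16; useful = 172; efficiency = 172/256 = 43/64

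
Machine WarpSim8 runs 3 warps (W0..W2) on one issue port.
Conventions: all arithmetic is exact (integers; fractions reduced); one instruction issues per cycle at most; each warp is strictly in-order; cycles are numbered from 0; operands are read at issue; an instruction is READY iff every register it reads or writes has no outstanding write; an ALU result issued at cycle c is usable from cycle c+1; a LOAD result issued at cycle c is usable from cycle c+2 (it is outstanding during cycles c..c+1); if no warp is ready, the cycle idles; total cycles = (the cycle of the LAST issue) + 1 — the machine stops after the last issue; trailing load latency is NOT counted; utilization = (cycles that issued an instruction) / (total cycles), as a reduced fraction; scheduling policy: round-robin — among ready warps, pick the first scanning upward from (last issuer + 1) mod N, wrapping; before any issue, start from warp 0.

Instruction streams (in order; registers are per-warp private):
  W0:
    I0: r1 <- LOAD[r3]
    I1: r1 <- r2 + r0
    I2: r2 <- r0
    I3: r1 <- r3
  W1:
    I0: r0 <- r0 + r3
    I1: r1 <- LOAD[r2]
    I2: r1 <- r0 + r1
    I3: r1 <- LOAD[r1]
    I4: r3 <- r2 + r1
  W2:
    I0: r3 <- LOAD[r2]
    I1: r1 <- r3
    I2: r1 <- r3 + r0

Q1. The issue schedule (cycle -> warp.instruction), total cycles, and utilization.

cycle 0: W0.I0
cycle 1: W1.I0
cycle 2: W2.I0
cycle 3: W0.I1
cycle 4: W1.I1
cycle 5: W2.I1
cycle 6: W0.I2
cycle 7: W1.I2
cycle 8: W2.I2
cycle 9: W0.I3
cycle 10: W1.I3
cycle 11: idle
cycle 12: W1.I4

Answer: 13 cycles, utilization 12/13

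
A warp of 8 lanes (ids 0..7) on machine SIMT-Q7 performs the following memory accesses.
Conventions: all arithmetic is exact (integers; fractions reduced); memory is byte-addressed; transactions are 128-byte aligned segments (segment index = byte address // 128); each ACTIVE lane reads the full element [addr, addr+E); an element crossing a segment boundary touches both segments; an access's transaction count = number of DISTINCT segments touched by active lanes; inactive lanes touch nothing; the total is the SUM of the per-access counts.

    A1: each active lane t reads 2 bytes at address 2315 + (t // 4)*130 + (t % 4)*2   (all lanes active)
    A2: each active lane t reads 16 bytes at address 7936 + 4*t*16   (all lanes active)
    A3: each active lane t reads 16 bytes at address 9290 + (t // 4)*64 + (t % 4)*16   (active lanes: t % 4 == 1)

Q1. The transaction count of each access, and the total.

A1: 2 transactions
A2: 4 transactions
A3: 2 transactions

Answer: 2,4,2; total 8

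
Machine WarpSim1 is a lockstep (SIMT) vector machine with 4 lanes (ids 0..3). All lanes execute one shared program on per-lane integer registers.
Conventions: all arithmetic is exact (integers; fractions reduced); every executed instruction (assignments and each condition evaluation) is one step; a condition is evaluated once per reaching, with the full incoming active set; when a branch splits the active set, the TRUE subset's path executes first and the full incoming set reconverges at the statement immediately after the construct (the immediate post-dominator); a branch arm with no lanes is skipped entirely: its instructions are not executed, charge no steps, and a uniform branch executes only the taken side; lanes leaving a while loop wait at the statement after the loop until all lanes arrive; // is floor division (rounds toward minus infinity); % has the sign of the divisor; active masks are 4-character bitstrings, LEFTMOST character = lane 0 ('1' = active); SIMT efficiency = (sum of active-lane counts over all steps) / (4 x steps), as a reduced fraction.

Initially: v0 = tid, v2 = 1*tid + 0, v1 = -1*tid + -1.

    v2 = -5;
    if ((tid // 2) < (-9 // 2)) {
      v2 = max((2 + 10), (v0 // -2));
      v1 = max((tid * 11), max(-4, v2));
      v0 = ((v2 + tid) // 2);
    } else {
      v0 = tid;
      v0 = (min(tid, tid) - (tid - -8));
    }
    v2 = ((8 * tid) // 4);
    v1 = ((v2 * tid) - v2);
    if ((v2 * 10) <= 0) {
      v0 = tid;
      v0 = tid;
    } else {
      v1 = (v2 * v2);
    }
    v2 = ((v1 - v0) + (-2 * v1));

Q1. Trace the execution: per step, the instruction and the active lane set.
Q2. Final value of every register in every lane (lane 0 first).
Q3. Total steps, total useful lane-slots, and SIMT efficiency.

step 0: v2 <- -5                     1111
step 1: eval ((tid // 2) < (-9 // 2)) 1111
step 2: v0 <- tid                    1111
step 3: v0 <- (min(tid, tid) - (tid - -8)) 1111
step 4: v2 <- ((8 * tid) // 4)       1111
step 5: v1 <- ((v2 * tid) - v2)      1111
step 6: eval ((v2 * 10) <= 0)        1111
step 7: v0 <- tid                    1000
step 8: v0 <- tid                    1000
step 9: v1 <- (v2 * v2)              0111
step 10: v2 <- ((v1 - v0) + (-2 * v1)) 1111

Answer: 11 steps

v0: 0,-8,-8,-8
v2: 0,4,-8,-28
v1: 0,4,16,36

steps = 11; useful = 37; efficiency = 37/44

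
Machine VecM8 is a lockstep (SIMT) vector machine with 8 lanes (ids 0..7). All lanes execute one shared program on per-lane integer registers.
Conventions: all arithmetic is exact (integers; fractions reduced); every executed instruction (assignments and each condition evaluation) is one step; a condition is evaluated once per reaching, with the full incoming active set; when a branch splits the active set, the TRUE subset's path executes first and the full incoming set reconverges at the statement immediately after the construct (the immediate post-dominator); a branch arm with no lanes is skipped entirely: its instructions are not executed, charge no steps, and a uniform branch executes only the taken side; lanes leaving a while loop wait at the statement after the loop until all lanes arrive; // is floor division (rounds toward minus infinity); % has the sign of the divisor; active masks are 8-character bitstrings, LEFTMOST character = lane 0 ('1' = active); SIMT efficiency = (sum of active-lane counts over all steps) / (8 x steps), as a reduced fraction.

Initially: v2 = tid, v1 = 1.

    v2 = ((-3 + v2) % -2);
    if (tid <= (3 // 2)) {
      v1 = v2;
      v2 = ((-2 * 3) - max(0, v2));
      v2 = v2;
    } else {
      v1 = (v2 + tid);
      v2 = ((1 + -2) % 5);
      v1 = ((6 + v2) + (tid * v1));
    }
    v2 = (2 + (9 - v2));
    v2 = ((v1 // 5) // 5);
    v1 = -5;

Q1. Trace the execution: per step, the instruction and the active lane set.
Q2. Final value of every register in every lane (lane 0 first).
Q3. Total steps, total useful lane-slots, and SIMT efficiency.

step 0: v2 <- ((-3 + v2) % -2)       11111111
step 1: eval (tid <= (3 // 2))       11111111
step 2: v1 <- v2                     11000000
step 3: v2 <- ((-2 * 3) - max(0, v2)) 11000000
step 4: v2 <- v2                     11000000
step 5: v1 <- (v2 + tid)             00111111
step 6: v2 <- ((1 + -2) % 5)         00111111
step 7: v1 <- ((6 + v2) + (tid * v1)) 00111111
step 8: v2 <- (2 + (9 - v2))         11111111
step 9: v2 <- ((v1 // 5) // 5)       11111111
step 10: v1 <- -5                     11111111

Answer: 11 steps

v2: -1,0,0,0,0,1,1,2
v1: -5,-5,-5,-5,-5,-5,-5,-5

steps = 11; useful = 64; efficiency = 64/88 = 8/11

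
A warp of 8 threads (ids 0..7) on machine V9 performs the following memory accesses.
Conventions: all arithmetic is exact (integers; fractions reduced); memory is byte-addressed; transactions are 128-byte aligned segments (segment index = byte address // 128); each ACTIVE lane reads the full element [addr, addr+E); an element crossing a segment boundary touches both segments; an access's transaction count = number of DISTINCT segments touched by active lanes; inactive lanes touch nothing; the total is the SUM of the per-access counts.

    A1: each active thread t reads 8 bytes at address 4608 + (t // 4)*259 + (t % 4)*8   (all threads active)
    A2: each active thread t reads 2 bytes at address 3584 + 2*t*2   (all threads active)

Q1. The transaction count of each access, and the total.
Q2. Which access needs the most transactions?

A1: 2 transactions
A2: 1 transaction

Answer: 2,1; total 3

Answer: A1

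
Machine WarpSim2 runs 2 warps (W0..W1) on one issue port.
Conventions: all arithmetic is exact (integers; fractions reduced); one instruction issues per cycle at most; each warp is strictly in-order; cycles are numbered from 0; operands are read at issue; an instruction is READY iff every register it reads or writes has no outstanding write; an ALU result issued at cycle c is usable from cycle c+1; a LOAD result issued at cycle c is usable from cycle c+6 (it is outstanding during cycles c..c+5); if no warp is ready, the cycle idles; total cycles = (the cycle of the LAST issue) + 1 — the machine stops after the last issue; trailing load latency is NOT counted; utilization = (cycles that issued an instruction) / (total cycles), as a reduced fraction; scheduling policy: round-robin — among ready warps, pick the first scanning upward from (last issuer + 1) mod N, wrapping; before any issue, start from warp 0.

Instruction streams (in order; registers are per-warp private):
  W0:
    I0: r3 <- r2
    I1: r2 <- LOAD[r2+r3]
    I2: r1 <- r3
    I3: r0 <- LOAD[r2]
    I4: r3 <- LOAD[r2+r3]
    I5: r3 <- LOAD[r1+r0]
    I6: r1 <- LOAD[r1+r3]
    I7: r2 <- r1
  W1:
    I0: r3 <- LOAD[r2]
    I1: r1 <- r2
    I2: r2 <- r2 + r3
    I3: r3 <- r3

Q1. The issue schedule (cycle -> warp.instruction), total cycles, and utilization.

cycle 0: W0.I0
cycle 1: W1.I0
cycle 2: W0.I1
cycle 3: W1.I1
cycle 4: W0.I2
cycle 5: idle
cycle 6: idle
cycle 7: W1.I2
cycle 8: W0.I3
cycle 9: W1.I3
cycle 10: W0.I4
cycle 11: idle
cycle 12: idle
cycle 13: idle
cycle 14: idle
cycle 15: idle
cycle 16: W0.I5
cycle 17: idle
cycle 18: idle
cycle 19: idle
cycle 20: idle
cycle 21: idle
cycle 22: W0.I6
cycle 23: idle
cycle 24: idle
cycle 25: idle
cycle 26: idle
cycle 27: idle
cycle 28: W0.I7

Answer: 29 cycles, utilization 12/29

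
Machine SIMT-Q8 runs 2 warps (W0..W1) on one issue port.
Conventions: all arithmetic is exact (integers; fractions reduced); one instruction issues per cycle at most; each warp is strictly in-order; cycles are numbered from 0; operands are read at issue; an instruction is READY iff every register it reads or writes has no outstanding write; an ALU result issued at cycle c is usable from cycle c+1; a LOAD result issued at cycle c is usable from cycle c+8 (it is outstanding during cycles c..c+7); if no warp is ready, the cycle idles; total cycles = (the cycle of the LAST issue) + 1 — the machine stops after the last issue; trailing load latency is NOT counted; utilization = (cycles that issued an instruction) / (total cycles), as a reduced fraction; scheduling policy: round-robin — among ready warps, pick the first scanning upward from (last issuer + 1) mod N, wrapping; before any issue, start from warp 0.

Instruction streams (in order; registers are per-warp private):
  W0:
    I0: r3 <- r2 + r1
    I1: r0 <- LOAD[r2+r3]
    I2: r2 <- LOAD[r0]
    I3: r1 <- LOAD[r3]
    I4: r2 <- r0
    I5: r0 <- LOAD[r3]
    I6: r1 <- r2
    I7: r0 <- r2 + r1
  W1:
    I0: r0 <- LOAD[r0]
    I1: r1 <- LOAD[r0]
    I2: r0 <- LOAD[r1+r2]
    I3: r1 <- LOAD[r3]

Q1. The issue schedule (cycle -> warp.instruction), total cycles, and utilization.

cycle 0: W0.I0
cycle 1: W1.I0
cycle 2: W0.I1
cycle 3: idle
cycle 4: idle
cycle 5: idle
cycle 6: idle
cycle 7: idle
cycle 8: idle
cycle 9: W1.I1
cycle 10: W0.I2
cycle 11: W0.I3
cycle 12: idle
cycle 13: idle
cycle 14: idle
cycle 15: idle
cycle 16: idle
cycle 17: W1.I2
cycle 18: W0.I4
cycle 19: W1.I3
cycle 20: W0.I5
cycle 21: W0.I6
cycle 22: idle
cycle 23: idle
cycle 24: idle
cycle 25: idle
cycle 26: idle
cycle 27: idle
cycle 28: W0.I7

Answer: 29 cycles, utilization 12/29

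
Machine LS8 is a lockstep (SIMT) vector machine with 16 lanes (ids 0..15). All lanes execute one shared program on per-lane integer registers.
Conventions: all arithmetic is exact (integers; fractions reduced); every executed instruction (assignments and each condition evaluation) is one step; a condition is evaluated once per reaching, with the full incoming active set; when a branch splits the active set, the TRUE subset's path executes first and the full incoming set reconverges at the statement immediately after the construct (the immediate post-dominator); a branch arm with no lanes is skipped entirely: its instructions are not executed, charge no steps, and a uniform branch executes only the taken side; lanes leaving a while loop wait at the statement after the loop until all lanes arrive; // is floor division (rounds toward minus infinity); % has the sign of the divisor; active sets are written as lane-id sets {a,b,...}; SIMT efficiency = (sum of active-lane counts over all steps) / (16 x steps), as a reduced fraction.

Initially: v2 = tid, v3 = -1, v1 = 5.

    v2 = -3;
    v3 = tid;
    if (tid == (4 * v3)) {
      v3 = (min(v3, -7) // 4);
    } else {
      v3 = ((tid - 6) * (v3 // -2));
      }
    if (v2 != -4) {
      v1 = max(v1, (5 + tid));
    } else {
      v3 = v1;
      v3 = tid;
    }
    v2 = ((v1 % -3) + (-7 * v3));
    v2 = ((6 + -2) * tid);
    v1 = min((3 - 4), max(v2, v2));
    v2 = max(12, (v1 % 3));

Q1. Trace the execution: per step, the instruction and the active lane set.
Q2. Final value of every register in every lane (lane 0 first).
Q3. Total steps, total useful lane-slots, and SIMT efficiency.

step 0: v2 <- -3                     {0,1,2,3,4,5,6,7,8,9,10,11,12,13,14,15}
step 1: v3 <- tid                    {0,1,2,3,4,5,6,7,8,9,10,11,12,13,14,15}
step 2: eval (tid == (4 * v3))       {0,1,2,3,4,5,6,7,8,9,10,11,12,13,14,15}
step 3: v3 <- (min(v3, -7) // 4)     {0}
step 4: v3 <- ((tid - 6) * (v3 // -2)) {1,2,3,4,5,6,7,8,9,10,11,12,13,14,15}
step 5: eval (v2 != -4)              {0,1,2,3,4,5,6,7,8,9,10,11,12,13,14,15}
step 6: v1 <- max(v1, (5 + tid))     {0,1,2,3,4,5,6,7,8,9,10,11,12,13,14,15}
step 7: v2 <- ((v1 % -3) + (-7 * v3)) {0,1,2,3,4,5,6,7,8,9,10,11,12,13,14,15}
step 8: v2 <- ((6 + -2) * tid)       {0,1,2,3,4,5,6,7,8,9,10,11,12,13,14,15}
step 9: v1 <- min((3 - 4), max(v2, v2)) {0,1,2,3,4,5,6,7,8,9,10,11,12,13,14,15}
step 10: v2 <- max(12, (v1 % 3))      {0,1,2,3,4,5,6,7,8,9,10,11,12,13,14,15}

Answer: 11 steps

v2: 12,12,12,12,12,12,12,12,12,12,12,12,12,12,12,12
v3: -2,5,4,6,4,3,0,-4,-8,-15,-20,-30,-36,-49,-56,-72
v1: -1,-1,-1,-1,-1,-1,-1,-1,-1,-1,-1,-1,-1,-1,-1,-1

steps = 11; useful = 160; efficiency = 160/176 = 10/11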